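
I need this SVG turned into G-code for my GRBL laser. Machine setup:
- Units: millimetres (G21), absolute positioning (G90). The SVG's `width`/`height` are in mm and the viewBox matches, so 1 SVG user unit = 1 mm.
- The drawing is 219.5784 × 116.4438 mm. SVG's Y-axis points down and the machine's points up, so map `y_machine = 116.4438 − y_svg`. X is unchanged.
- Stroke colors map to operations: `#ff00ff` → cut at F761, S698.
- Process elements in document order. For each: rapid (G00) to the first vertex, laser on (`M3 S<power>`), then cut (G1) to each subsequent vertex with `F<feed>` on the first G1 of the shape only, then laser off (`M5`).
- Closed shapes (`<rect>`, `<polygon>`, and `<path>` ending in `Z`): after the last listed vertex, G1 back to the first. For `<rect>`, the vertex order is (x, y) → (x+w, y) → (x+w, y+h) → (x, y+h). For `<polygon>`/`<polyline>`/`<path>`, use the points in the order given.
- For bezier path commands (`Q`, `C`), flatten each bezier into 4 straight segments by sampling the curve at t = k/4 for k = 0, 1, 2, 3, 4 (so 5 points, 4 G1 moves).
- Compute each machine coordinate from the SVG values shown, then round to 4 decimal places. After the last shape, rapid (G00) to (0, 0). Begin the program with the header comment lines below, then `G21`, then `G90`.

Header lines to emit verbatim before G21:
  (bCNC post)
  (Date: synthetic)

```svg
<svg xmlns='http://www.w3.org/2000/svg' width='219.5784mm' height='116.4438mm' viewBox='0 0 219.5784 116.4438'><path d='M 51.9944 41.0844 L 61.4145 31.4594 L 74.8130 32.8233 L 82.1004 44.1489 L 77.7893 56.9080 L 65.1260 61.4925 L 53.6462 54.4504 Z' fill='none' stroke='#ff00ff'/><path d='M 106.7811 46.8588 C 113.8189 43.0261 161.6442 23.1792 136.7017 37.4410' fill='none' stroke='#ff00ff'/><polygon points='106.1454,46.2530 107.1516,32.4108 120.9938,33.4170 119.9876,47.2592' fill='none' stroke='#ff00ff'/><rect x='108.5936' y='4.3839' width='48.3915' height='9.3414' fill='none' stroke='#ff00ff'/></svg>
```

Since the viewBox matches the mm dimensions, user units are millimetres directly. The only transform is the Y-flip y_m = 116.4438 − y_svg.

Shape 1 is a regular polygon drawn with `<path>`. Its stroke #ff00ff means cut at S698, F761. After flipping Y the toolpath is (51.9944,75.3594) → (61.4145,84.9844) → (74.8130,83.6205) → (82.1004,72.2949) → (77.7893,59.5358) → (65.1260,54.9513) → (53.6462,61.9934) → (51.9944,75.3594), returning to the start.

Shape 2 is a cubic bezier drawn with `<path>`. Its stroke #ff00ff means cut at S698, F761. After flipping Y the toolpath is (106.7811,69.5850) → (117.9328,74.6790) → (133.7340,81.0793) → (143.5389,84.0869) → (136.7017,79.0028).

Shape 3 is a regular polygon drawn with `<polygon>`. Its stroke #ff00ff means cut at S698, F761. After flipping Y the toolpath is (106.1454,70.1908) → (107.1516,84.0330) → (120.9938,83.0268) → (119.9876,69.1846) → (106.1454,70.1908), returning to the start.

Shape 4 is a rectangle drawn with `<rect>`. Its stroke #ff00ff means cut at S698, F761. After flipping Y the toolpath is (108.5936,112.0599) → (156.9851,112.0599) → (156.9851,102.7185) → (108.5936,102.7185) → (108.5936,112.0599), returning to the start.

(bCNC post)
(Date: synthetic)
G21
G90
G00 X51.9944 Y75.3594
M3 S698
G1 X61.4145 Y84.9844 F761
G1 X74.8130 Y83.6205
G1 X82.1004 Y72.2949
G1 X77.7893 Y59.5358
G1 X65.1260 Y54.9513
G1 X53.6462 Y61.9934
G1 X51.9944 Y75.3594
M5
G00 X106.7811 Y69.5850
M3 S698
G1 X117.9328 Y74.6790 F761
G1 X133.7340 Y81.0793
G1 X143.5389 Y84.0869
G1 X136.7017 Y79.0028
M5
G00 X106.1454 Y70.1908
M3 S698
G1 X107.1516 Y84.0330 F761
G1 X120.9938 Y83.0268
G1 X119.9876 Y69.1846
G1 X106.1454 Y70.1908
M5
G00 X108.5936 Y112.0599
M3 S698
G1 X156.9851 Y112.0599 F761
G1 X156.9851 Y102.7185
G1 X108.5936 Y102.7185
G1 X108.5936 Y112.0599
M5
G00 X0.0000 Y0.0000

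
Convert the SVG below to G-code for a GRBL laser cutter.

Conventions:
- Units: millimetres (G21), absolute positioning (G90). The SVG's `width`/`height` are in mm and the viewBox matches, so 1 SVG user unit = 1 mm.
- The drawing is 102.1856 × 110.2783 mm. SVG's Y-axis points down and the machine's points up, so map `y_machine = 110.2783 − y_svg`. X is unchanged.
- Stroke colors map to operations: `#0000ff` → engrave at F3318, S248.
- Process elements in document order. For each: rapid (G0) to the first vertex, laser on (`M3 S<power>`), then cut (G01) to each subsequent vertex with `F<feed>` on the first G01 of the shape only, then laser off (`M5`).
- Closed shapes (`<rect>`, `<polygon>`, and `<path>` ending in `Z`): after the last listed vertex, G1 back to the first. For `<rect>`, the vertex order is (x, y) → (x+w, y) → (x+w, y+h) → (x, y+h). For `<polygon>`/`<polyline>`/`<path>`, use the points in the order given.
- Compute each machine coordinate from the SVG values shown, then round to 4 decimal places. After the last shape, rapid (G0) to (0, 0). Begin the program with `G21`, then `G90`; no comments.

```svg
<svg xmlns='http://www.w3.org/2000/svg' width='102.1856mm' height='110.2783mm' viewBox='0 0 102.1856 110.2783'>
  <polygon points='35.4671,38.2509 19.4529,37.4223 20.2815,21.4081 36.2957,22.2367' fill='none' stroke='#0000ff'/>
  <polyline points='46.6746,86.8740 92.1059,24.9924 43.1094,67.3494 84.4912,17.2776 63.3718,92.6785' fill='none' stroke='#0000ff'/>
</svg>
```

G21
G90
G0 X35.4671 Y72.0274
M3 S248
G01 X19.4529 Y72.8560 F3318
G01 X20.2815 Y88.8702
G01 X36.2957 Y88.0416
G01 X35.4671 Y72.0274
M5
G0 X46.6746 Y23.4043
M3 S248
G01 X92.1059 Y85.2859 F3318
G01 X43.1094 Y42.9289
G01 X84.4912 Y93.0007
G01 X63.3718 Y17.5998
M5
G0 X0.0000 Y0.0000

Since the viewBox matches the mm dimensions, user units are millimetres directly. The only transform is the Y-flip y_m = 110.2783 − y_svg.

Shape 1 is a regular polygon drawn with `<polygon>`. Its stroke #0000ff means engrave at S248, F3318. After flipping Y the toolpath is (35.4671,72.0274) → (19.4529,72.8560) → (20.2815,88.8702) → (36.2957,88.0416) → (35.4671,72.0274), returning to the start.

Shape 2 is a open polyline drawn with `<polyline>`. Its stroke #0000ff means engrave at S248, F3318. After flipping Y the toolpath is (46.6746,23.4043) → (92.1059,85.2859) → (43.1094,42.9289) → (84.4912,93.0007) → (63.3718,17.5998).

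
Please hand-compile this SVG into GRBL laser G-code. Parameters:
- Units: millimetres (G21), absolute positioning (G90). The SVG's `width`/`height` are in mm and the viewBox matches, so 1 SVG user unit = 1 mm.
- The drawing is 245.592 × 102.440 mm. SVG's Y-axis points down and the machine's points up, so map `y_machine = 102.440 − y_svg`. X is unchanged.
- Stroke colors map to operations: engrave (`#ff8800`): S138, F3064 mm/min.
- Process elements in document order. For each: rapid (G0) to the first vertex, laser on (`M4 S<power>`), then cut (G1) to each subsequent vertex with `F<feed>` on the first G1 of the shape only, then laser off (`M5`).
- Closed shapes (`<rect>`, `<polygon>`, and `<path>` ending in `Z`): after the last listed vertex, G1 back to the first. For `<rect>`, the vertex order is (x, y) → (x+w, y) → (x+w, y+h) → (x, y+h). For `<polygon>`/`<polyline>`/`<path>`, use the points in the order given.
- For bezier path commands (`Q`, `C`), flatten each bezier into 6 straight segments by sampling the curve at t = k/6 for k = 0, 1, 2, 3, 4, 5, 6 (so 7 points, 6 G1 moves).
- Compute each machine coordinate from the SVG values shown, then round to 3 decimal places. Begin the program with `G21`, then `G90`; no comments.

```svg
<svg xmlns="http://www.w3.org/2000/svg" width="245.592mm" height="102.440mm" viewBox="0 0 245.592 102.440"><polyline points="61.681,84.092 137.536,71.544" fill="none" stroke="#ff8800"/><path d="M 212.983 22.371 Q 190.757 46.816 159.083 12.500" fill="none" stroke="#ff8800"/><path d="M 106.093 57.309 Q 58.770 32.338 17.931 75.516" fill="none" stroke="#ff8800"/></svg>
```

G21
G90
G0 X61.681 Y18.348
M4 S138
G1 X137.536 Y30.896 F3064
M5
G0 X212.983 Y80.069
M4 S138
G1 X205.312 Y73.553 F3064
G1 X197.116 Y70.301
G1 X188.395 Y70.314
G1 X179.149 Y73.592
G1 X169.379 Y80.134
G1 X159.083 Y89.940
M5
G0 X106.093 Y45.131
M4 S138
G1 X90.499 Y51.562 F3064
G1 X75.265 Y54.206
G1 X60.391 Y53.065
G1 X45.877 Y48.137
G1 X31.724 Y39.424
G1 X17.931 Y26.924
M5

viewBox `0 0 245.592 102.440` with mm width/height → 1 unit = 1 mm. Flip: y_m = 102.440 − y_svg.

**Shape 1** — `<polyline>` line segment, stroke `#ff8800` → engrave (S138, F3064). Machine vertices: (61.681,18.348) → (137.536,30.896). Open path.

**Shape 2** — `<path>` quadratic bezier, stroke `#ff8800` → engrave (S138, F3064). Control points (SVG): P0=(212.983,22.371), P1=(190.757,46.816), P2=(159.083,12.500); sampled at t=k/6. Machine vertices: (212.983,80.069) → (205.312,73.553) → (197.116,70.301) → (188.395,70.314) → (179.149,73.592) → (169.379,80.134) → (159.083,89.940). Open path.

**Shape 3** — `<path>` quadratic bezier, stroke `#ff8800` → engrave (S138, F3064). Control points (SVG): P0=(106.093,57.309), P1=(58.770,32.338), P2=(17.931,75.516); sampled at t=k/6. Machine vertices: (106.093,45.131) → (90.499,51.562) → (75.265,54.206) → (60.391,53.065) → (45.877,48.137) → (31.724,39.424) → (17.931,26.924). Open path.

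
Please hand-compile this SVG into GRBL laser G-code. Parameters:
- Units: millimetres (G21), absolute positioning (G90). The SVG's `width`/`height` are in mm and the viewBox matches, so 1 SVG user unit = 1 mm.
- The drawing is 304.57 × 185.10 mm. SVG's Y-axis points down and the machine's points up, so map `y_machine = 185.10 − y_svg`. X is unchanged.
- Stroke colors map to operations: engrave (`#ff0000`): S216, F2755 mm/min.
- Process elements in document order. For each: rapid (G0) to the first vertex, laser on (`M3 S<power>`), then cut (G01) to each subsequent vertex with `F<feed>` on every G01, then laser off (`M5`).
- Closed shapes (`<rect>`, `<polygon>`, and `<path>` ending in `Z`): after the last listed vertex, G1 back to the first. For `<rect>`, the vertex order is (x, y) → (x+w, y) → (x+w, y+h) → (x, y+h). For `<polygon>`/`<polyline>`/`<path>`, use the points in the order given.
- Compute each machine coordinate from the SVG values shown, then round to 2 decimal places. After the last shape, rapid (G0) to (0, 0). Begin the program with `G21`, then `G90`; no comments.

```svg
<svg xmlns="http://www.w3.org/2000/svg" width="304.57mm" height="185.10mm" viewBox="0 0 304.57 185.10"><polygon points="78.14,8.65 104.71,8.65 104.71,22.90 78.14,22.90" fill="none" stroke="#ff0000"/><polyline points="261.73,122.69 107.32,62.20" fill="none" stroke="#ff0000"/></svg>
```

G21
G90
G0 X78.14 Y176.45
M3 S216
G01 X104.71 Y176.45 F2755
G01 X104.71 Y162.20 F2755
G01 X78.14 Y162.20 F2755
G01 X78.14 Y176.45 F2755
M5
G0 X261.73 Y62.41
M3 S216
G01 X107.32 Y122.90 F2755
M5
G0 X0.00 Y0.00

1 u = 1 mm; y_m = 185.10 − y.

[1] `<polygon>` rectangle, #ff0000→engrave S216 F2755: (78.14,176.45) → (104.71,176.45) → (104.71,162.20) → (78.14,162.20) → (78.14,176.45) (closed)

[2] `<polyline>` line segment, #ff0000→engrave S216 F2755: (261.73,62.41) → (107.32,122.90)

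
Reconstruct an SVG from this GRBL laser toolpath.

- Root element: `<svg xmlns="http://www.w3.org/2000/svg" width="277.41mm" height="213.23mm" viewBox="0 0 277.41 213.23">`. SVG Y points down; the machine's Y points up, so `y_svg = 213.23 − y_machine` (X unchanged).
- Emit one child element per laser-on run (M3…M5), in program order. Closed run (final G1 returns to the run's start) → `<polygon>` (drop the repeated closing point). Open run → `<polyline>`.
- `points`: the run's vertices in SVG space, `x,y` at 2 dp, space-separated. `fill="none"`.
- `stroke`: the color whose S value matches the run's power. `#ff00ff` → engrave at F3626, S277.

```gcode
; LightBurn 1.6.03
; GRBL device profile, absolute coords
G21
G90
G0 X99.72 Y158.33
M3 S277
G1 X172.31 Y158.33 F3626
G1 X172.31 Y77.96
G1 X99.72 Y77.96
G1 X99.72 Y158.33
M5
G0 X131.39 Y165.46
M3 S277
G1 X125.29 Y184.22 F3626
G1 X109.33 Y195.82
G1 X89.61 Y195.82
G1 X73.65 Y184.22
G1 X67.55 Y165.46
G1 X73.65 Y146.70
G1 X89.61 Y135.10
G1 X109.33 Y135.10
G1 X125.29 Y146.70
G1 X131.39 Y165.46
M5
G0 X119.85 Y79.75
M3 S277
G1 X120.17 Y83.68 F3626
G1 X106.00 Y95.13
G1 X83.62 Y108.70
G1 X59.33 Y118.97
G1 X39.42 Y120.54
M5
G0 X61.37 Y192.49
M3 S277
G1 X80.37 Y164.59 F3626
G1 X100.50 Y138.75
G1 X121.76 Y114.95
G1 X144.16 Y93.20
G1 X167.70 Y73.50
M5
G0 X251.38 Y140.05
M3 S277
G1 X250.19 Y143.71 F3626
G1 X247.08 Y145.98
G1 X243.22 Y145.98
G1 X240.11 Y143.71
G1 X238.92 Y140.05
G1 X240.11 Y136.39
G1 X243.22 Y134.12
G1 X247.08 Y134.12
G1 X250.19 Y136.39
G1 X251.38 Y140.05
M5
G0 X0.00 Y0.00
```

Machine Y-up, SVG Y-down with viewBox height 213.23, so y_svg = 213.23 − y_machine; X carries over. Every run uses S277, so all elements get stroke `#ff00ff` (engrave).

Run 1: The run returns to its start, so emit a `<polygon>` with points (Y-flipped): 99.72,54.90 172.31,54.90 172.31,135.27 99.72,135.27.

Run 2: The run returns to its start, so emit a `<polygon>` with points (Y-flipped): 131.39,47.77 125.29,29.01 109.33,17.41 89.61,17.41 73.65,29.01 67.55,47.77 73.65,66.53 89.61,78.13 109.33,78.13 125.29,66.53.

Run 3: The run is open, so emit a `<polyline>` with points (Y-flipped): 119.85,133.48 120.17,129.55 106.00,118.10 83.62,104.53 59.33,94.26 39.42,92.69.

Run 4: The run is open, so emit a `<polyline>` with points (Y-flipped): 61.37,20.74 80.37,48.64 100.50,74.48 121.76,98.28 144.16,120.03 167.70,139.73.

Run 5: The run returns to its start, so emit a `<polygon>` with points (Y-flipped): 251.38,73.18 250.19,69.52 247.08,67.25 243.22,67.25 240.11,69.52 238.92,73.18 240.11,76.84 243.22,79.11 247.08,79.11 250.19,76.84.

<svg xmlns="http://www.w3.org/2000/svg" width="277.41mm" height="213.23mm" viewBox="0 0 277.41 213.23">
  <polygon points="99.72,54.90 172.31,54.90 172.31,135.27 99.72,135.27" fill="none" stroke="#ff00ff"/>
  <polygon points="131.39,47.77 125.29,29.01 109.33,17.41 89.61,17.41 73.65,29.01 67.55,47.77 73.65,66.53 89.61,78.13 109.33,78.13 125.29,66.53" fill="none" stroke="#ff00ff"/>
  <polyline points="119.85,133.48 120.17,129.55 106.00,118.10 83.62,104.53 59.33,94.26 39.42,92.69" fill="none" stroke="#ff00ff"/>
  <polyline points="61.37,20.74 80.37,48.64 100.50,74.48 121.76,98.28 144.16,120.03 167.70,139.73" fill="none" stroke="#ff00ff"/>
  <polygon points="251.38,73.18 250.19,69.52 247.08,67.25 243.22,67.25 240.11,69.52 238.92,73.18 240.11,76.84 243.22,79.11 247.08,79.11 250.19,76.84" fill="none" stroke="#ff00ff"/>
</svg>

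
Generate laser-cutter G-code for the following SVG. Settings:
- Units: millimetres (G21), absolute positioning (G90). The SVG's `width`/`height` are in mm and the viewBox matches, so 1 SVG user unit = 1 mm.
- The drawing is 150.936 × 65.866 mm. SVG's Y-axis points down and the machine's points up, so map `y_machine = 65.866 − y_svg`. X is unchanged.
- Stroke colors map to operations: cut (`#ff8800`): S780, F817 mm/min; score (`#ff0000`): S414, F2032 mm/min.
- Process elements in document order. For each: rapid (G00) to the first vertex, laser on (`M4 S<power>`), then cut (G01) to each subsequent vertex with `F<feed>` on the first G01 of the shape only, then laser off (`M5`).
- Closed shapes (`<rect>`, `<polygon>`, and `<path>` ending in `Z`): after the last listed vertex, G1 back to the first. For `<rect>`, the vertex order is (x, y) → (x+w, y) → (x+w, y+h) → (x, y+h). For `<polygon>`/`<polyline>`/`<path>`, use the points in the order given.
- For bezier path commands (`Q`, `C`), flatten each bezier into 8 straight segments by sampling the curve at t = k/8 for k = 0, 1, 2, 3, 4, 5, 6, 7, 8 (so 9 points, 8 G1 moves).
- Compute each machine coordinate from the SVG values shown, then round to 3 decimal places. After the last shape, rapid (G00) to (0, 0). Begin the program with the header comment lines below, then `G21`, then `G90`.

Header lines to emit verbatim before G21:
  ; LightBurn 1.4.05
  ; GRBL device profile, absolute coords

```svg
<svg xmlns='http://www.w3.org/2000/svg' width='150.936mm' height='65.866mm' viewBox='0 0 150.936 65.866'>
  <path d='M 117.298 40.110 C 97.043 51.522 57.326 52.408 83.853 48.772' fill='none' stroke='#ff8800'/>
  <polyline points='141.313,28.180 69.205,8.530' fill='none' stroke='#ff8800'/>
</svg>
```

; LightBurn 1.4.05
; GRBL device profile, absolute coords
G21
G90
G00 X117.298 Y25.756
M4 S780
G01 X108.957 Y21.958 F817
G01 X99.797 Y19.077
G01 X90.820 Y17.042
G01 X83.032 Y15.782
G01 X77.437 Y15.228
G01 X75.039 Y15.309
G01 X76.843 Y15.954
G01 X83.853 Y17.094
M5
G00 X141.313 Y37.686
M4 S780
G01 X69.205 Y57.336 F817
M5
G00 X0.000 Y0.000

Since the viewBox matches the mm dimensions, user units are millimetres directly. The only transform is the Y-flip y_m = 65.866 − y_svg.

Shape 1 is a cubic bezier drawn with `<path>`. Its stroke #ff8800 means cut at S780, F817. After flipping Y the toolpath is (117.298,25.756) → (108.957,21.958) → (99.797,19.077) → (90.820,17.042) → (83.032,15.782) → (77.437,15.228) → (75.039,15.309) → (76.843,15.954) → (83.853,17.094).

Shape 2 is a line segment drawn with `<polyline>`. Its stroke #ff8800 means cut at S780, F817. After flipping Y the toolpath is (141.313,37.686) → (69.205,57.336).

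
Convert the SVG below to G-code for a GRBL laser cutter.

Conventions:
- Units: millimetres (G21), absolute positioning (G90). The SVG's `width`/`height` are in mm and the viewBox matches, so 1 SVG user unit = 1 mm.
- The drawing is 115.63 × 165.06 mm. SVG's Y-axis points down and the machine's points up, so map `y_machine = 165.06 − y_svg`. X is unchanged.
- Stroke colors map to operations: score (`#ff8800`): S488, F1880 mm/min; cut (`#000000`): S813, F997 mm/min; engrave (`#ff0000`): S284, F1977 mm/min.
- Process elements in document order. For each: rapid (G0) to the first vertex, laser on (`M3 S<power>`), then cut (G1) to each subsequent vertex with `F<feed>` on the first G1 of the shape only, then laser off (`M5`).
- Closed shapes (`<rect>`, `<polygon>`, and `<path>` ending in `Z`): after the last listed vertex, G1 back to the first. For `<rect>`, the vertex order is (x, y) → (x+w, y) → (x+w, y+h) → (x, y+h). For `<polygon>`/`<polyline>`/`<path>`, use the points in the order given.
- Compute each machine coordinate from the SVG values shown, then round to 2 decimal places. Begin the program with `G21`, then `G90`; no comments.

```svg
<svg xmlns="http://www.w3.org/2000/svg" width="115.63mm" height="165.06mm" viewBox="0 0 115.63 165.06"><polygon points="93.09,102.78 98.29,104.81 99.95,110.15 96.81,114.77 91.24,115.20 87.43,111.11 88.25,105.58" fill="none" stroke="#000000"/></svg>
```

1 u = 1 mm; y_m = 165.06 − y.

[1] `<polygon>` regular polygon, #000000→cut S813 F997: (93.09,62.28) → (98.29,60.25) → (99.95,54.91) → (96.81,50.29) → (91.24,49.86) → (87.43,53.95) → (88.25,59.48) → (93.09,62.28) (closed)

G21
G90
G0 X93.09 Y62.28
M3 S813
G1 X98.29 Y60.25 F997
G1 X99.95 Y54.91
G1 X96.81 Y50.29
G1 X91.24 Y49.86
G1 X87.43 Y53.95
G1 X88.25 Y59.48
G1 X93.09 Y62.28
M5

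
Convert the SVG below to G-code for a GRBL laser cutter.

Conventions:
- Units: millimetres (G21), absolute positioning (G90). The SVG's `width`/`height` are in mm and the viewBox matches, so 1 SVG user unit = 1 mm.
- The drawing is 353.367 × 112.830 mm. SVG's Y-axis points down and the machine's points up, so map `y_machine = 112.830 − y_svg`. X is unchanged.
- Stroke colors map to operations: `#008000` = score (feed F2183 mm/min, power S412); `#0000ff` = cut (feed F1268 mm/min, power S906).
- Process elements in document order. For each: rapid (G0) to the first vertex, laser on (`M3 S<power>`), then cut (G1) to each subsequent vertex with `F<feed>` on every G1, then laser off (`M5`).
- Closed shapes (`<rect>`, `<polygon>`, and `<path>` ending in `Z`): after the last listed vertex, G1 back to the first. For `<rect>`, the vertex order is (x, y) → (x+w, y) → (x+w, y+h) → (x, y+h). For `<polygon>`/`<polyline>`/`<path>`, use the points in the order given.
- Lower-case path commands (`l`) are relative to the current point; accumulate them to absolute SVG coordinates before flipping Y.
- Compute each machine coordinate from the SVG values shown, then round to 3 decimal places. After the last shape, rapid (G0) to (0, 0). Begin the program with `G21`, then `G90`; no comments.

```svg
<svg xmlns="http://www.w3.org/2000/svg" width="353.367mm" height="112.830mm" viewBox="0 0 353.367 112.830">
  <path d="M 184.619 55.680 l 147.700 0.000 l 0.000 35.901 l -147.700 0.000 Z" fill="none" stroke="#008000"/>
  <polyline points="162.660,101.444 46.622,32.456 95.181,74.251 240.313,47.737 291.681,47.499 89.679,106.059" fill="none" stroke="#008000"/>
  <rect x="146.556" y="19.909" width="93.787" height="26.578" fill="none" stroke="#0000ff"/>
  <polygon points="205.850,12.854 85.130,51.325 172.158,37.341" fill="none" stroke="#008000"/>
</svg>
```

G21
G90
G0 X184.619 Y57.150
M3 S412
G1 X332.319 Y57.150 F2183
G1 X332.319 Y21.249 F2183
G1 X184.619 Y21.249 F2183
G1 X184.619 Y57.150 F2183
M5
G0 X162.660 Y11.386
M3 S412
G1 X46.622 Y80.374 F2183
G1 X95.181 Y38.579 F2183
G1 X240.313 Y65.093 F2183
G1 X291.681 Y65.331 F2183
G1 X89.679 Y6.771 F2183
M5
G0 X146.556 Y92.921
M3 S906
G1 X240.343 Y92.921 F1268
G1 X240.343 Y66.343 F1268
G1 X146.556 Y66.343 F1268
G1 X146.556 Y92.921 F1268
M5
G0 X205.850 Y99.976
M3 S412
G1 X85.130 Y61.505 F2183
G1 X172.158 Y75.489 F2183
G1 X205.850 Y99.976 F2183
M5
G0 X0.000 Y0.000

viewBox `0 0 353.367 112.830` with mm width/height → 1 unit = 1 mm. Flip: y_m = 112.830 − y_svg.

**Shape 1** — `<path>` rectangle, stroke `#008000` → score (S412, F2183). Machine vertices: (184.619,57.150) → (332.319,57.150) → (332.319,21.249) → (184.619,21.249) → (184.619,57.150). Closed: final G1 returns to the first vertex.

**Shape 2** — `<polyline>` open polyline, stroke `#008000` → score (S412, F2183). Machine vertices: (162.660,11.386) → (46.622,80.374) → (95.181,38.579) → (240.313,65.093) → (291.681,65.331) → (89.679,6.771). Open path.

**Shape 3** — `<rect>` rectangle, stroke `#0000ff` → cut (S906, F1268). Machine vertices: (146.556,92.921) → (240.343,92.921) → (240.343,66.343) → (146.556,66.343) → (146.556,92.921). Closed: final G1 returns to the first vertex.

**Shape 4** — `<polygon>` closed polygon, stroke `#008000` → score (S412, F2183). Machine vertices: (205.850,99.976) → (85.130,61.505) → (172.158,75.489) → (205.850,99.976). Closed: final G1 returns to the first vertex.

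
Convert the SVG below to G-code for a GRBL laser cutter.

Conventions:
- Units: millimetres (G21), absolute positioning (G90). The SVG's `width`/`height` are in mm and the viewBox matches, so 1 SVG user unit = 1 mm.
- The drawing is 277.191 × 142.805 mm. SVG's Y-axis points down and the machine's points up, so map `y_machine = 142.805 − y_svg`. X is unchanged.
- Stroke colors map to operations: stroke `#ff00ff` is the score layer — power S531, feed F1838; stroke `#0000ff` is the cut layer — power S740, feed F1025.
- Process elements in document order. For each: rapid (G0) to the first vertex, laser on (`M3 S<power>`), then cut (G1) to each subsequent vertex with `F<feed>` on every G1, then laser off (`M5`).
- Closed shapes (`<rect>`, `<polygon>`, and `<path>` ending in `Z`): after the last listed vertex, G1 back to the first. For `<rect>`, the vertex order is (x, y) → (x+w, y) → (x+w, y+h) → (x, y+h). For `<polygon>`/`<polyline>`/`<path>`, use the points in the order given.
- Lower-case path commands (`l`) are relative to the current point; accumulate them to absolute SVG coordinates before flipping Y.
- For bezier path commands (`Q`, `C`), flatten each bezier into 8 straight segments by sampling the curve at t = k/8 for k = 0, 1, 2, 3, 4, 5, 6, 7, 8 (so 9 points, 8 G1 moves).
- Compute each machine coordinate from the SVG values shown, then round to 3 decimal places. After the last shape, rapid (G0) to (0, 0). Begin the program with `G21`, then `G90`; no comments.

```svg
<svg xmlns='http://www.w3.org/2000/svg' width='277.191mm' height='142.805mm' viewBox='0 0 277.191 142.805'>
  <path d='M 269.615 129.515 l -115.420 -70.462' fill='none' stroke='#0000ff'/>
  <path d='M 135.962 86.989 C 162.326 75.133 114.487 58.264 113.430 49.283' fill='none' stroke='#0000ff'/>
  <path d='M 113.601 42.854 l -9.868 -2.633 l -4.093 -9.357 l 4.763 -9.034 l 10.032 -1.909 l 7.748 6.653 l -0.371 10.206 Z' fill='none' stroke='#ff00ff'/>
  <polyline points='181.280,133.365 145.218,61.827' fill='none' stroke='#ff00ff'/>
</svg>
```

G21
G90
G0 X269.615 Y13.290
M3 S740
G1 X154.195 Y83.752 F1025
M5
G0 X135.962 Y55.816
M3 S740
G1 X142.607 Y60.472 F1025
G1 X143.712 Y65.446 F1025
G1 X140.697 Y70.589 F1025
G1 X134.979 Y75.747 F1025
G1 X127.975 Y80.771 F1025
G1 X121.104 Y85.509 F1025
G1 X115.783 Y89.810 F1025
G1 X113.430 Y93.522 F1025
M5
G0 X113.601 Y99.951
M3 S531
G1 X103.733 Y102.584 F1838
G1 X99.640 Y111.941 F1838
G1 X104.403 Y120.975 F1838
G1 X114.435 Y122.884 F1838
G1 X122.183 Y116.231 F1838
G1 X121.812 Y106.025 F1838
G1 X113.601 Y99.951 F1838
M5
G0 X181.280 Y9.440
M3 S531
G1 X145.218 Y80.978 F1838
M5
G0 X0.000 Y0.000

viewBox `0 0 277.191 142.805` with mm width/height → 1 unit = 1 mm. Flip: y_m = 142.805 − y_svg.

**Shape 1** — `<path>` line segment, stroke `#0000ff` → cut (S740, F1025). Machine vertices: (269.615,13.290) → (154.195,83.752). Open path.

**Shape 2** — `<path>` cubic bezier, stroke `#0000ff` → cut (S740, F1025). Control points (SVG): P0=(135.962,86.989), P1=(162.326,75.133), P2=(114.487,58.264), P3=(113.430,49.283); sampled at t=k/8. Machine vertices: (135.962,55.816) → (142.607,60.472) → (143.712,65.446) → (140.697,70.589) → (134.979,75.747) → (127.975,80.771) → (121.104,85.509) → (115.783,89.810) → (113.430,93.522). Open path.

**Shape 3** — `<path>` regular polygon, stroke `#ff00ff` → score (S531, F1838). Machine vertices: (113.601,99.951) → (103.733,102.584) → (99.640,111.941) → (104.403,120.975) → (114.435,122.884) → (122.183,116.231) → (121.812,106.025) → (113.601,99.951). Closed: final G1 returns to the first vertex.

**Shape 4** — `<polyline>` line segment, stroke `#ff00ff` → score (S531, F1838). Machine vertices: (181.280,9.440) → (145.218,80.978). Open path.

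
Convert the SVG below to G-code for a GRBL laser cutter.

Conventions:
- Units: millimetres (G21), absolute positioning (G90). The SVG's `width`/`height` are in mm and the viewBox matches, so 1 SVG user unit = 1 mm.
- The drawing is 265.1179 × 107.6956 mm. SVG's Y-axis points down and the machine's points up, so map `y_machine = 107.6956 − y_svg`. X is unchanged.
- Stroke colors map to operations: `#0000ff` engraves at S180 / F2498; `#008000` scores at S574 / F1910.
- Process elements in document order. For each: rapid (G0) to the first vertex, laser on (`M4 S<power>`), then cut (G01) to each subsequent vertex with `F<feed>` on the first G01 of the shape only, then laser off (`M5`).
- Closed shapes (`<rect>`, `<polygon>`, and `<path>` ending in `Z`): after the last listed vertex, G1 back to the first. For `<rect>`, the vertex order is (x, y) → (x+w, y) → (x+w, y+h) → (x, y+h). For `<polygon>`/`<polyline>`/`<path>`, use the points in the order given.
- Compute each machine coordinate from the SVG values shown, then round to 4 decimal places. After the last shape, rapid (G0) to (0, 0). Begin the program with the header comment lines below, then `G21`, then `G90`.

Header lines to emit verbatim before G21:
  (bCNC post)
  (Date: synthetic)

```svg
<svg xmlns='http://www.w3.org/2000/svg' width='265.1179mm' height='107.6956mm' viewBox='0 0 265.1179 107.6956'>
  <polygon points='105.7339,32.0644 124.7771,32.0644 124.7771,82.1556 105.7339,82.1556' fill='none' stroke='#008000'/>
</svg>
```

(bCNC post)
(Date: synthetic)
G21
G90
G0 X105.7339 Y75.6312
M4 S574
G01 X124.7771 Y75.6312 F1910
G01 X124.7771 Y25.5400
G01 X105.7339 Y25.5400
G01 X105.7339 Y75.6312
M5
G0 X0.0000 Y0.0000

viewBox `0 0 265.1179 107.6956` with mm width/height → 1 unit = 1 mm. Flip: y_m = 107.6956 − y_svg.

**Shape 1** — `<polygon>` rectangle, stroke `#008000` → score (S574, F1910). Machine vertices: (105.7339,75.6312) → (124.7771,75.6312) → (124.7771,25.5400) → (105.7339,25.5400) → (105.7339,75.6312). Closed: final G1 returns to the first vertex.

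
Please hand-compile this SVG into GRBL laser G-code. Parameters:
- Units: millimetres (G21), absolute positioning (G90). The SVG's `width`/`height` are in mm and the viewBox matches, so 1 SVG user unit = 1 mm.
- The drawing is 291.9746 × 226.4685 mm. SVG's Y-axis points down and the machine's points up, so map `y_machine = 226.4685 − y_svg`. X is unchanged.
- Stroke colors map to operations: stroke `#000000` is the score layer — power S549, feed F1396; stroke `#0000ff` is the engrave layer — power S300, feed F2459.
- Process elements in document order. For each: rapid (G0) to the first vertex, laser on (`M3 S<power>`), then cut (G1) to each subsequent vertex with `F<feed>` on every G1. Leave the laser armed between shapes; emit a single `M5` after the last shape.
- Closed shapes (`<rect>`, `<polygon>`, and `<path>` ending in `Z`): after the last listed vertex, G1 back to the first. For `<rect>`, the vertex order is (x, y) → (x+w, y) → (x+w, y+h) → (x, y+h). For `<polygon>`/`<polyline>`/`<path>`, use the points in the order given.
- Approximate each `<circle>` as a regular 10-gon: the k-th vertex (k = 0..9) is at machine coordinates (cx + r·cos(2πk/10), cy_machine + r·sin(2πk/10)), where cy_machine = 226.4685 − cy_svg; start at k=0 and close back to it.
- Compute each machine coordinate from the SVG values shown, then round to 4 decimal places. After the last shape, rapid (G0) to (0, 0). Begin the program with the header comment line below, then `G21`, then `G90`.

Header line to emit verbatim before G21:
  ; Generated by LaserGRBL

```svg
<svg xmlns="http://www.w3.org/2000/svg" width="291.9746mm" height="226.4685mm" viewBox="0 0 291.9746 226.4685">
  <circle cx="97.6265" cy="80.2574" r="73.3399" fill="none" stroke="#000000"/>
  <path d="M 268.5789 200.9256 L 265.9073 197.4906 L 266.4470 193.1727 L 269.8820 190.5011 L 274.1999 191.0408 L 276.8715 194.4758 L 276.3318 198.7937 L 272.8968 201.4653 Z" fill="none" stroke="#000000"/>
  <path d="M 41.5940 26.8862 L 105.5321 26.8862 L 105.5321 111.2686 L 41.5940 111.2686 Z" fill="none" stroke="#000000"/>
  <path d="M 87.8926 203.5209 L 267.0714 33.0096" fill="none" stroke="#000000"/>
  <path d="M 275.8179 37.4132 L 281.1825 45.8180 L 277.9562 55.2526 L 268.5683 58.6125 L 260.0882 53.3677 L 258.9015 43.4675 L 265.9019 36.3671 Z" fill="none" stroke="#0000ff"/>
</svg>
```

Since the viewBox matches the mm dimensions, user units are millimetres directly. The only transform is the Y-flip y_m = 226.4685 − y_svg.

Shape 1 is a circle drawn with `<circle>`. Its stroke #000000 means score at S549, F1396. After flipping Y the toolpath is (170.9664,146.2111) → (156.9597,189.3192) → (120.2898,215.9615) → (74.9632,215.9615) → (38.2933,189.3192) → (24.2866,146.2111) → (38.2933,103.1030) → (74.9632,76.4607) → (120.2898,76.4607) → (156.9597,103.1030) → (170.9664,146.2111), returning to the start.

Shape 2 is a regular polygon drawn with `<path>`. Its stroke #000000 means score at S549, F1396. After flipping Y the toolpath is (268.5789,25.5429) → (265.9073,28.9779) → (266.4470,33.2958) → (269.8820,35.9674) → (274.1999,35.4277) → (276.8715,31.9927) → (276.3318,27.6748) → (272.8968,25.0032) → (268.5789,25.5429), returning to the start.

Shape 3 is a rectangle drawn with `<path>`. Its stroke #000000 means score at S549, F1396. After flipping Y the toolpath is (41.5940,199.5823) → (105.5321,199.5823) → (105.5321,115.1999) → (41.5940,115.1999) → (41.5940,199.5823), returning to the start.

Shape 4 is a line segment drawn with `<path>`. Its stroke #000000 means score at S549, F1396. After flipping Y the toolpath is (87.8926,22.9476) → (267.0714,193.4589).

Shape 5 is a regular polygon drawn with `<path>`. Its stroke #0000ff means engrave at S300, F2459. After flipping Y the toolpath is (275.8179,189.0553) → (281.1825,180.6505) → (277.9562,171.2159) → (268.5683,167.8560) → (260.0882,173.1008) → (258.9015,183.0010) → (265.9019,190.1014) → (275.8179,189.0553), returning to the start.

; Generated by LaserGRBL
G21
G90
G0 X170.9664 Y146.2111
M3 S549
G1 X156.9597 Y189.3192 F1396
G1 X120.2898 Y215.9615 F1396
G1 X74.9632 Y215.9615 F1396
G1 X38.2933 Y189.3192 F1396
G1 X24.2866 Y146.2111 F1396
G1 X38.2933 Y103.1030 F1396
G1 X74.9632 Y76.4607 F1396
G1 X120.2898 Y76.4607 F1396
G1 X156.9597 Y103.1030 F1396
G1 X170.9664 Y146.2111 F1396
G0 X268.5789 Y25.5429
M3 S549
G1 X265.9073 Y28.9779 F1396
G1 X266.4470 Y33.2958 F1396
G1 X269.8820 Y35.9674 F1396
G1 X274.1999 Y35.4277 F1396
G1 X276.8715 Y31.9927 F1396
G1 X276.3318 Y27.6748 F1396
G1 X272.8968 Y25.0032 F1396
G1 X268.5789 Y25.5429 F1396
G0 X41.5940 Y199.5823
M3 S549
G1 X105.5321 Y199.5823 F1396
G1 X105.5321 Y115.1999 F1396
G1 X41.5940 Y115.1999 F1396
G1 X41.5940 Y199.5823 F1396
G0 X87.8926 Y22.9476
M3 S549
G1 X267.0714 Y193.4589 F1396
G0 X275.8179 Y189.0553
M3 S300
G1 X281.1825 Y180.6505 F2459
G1 X277.9562 Y171.2159 F2459
G1 X268.5683 Y167.8560 F2459
G1 X260.0882 Y173.1008 F2459
G1 X258.9015 Y183.0010 F2459
G1 X265.9019 Y190.1014 F2459
G1 X275.8179 Y189.0553 F2459
M5
G0 X0.0000 Y0.0000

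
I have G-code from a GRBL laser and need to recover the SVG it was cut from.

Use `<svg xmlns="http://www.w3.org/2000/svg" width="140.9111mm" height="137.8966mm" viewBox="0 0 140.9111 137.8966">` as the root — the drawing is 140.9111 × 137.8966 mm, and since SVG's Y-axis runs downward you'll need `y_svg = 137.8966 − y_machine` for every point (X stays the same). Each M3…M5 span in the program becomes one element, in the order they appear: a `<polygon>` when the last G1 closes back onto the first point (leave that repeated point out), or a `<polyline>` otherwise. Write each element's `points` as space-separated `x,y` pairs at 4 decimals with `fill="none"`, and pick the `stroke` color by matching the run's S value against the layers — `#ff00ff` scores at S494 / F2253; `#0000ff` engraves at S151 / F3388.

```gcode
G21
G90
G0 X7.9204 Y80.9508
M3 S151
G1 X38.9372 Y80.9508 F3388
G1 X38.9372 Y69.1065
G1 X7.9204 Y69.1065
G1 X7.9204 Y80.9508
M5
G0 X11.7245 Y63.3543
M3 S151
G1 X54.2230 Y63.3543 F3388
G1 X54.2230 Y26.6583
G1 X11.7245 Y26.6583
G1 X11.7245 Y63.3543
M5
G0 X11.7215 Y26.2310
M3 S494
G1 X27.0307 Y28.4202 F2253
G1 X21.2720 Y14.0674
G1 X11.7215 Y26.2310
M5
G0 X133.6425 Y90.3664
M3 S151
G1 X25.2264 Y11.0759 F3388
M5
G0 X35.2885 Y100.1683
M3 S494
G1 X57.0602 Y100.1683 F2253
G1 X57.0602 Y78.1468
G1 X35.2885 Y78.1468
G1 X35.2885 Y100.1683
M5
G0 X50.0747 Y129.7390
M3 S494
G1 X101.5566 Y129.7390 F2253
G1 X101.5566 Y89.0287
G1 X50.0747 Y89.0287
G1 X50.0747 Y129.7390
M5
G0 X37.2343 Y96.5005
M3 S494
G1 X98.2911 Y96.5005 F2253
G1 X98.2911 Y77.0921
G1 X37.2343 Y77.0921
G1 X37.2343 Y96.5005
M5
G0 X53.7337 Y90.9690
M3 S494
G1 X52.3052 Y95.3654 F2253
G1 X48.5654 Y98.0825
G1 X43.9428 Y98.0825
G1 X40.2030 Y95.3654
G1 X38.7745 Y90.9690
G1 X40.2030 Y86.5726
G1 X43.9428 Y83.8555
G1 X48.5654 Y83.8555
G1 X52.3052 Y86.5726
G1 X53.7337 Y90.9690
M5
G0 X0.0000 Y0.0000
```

y_svg = 137.8966 − y_m.

[1] S151→`#0000ff` (engrave); closed run; points: 7.9204,56.9458 38.9372,56.9458 38.9372,68.7901 7.9204,68.7901

[2] S151→`#0000ff` (engrave); closed run; points: 11.7245,74.5423 54.2230,74.5423 54.2230,111.2383 11.7245,111.2383

[3] S494→`#ff00ff` (score); closed run; points: 11.7215,111.6656 27.0307,109.4764 21.2720,123.8292

[4] S151→`#0000ff` (engrave); open run; points: 133.6425,47.5302 25.2264,126.8207

[5] S494→`#ff00ff` (score); closed run; points: 35.2885,37.7283 57.0602,37.7283 57.0602,59.7498 35.2885,59.7498

[6] S494→`#ff00ff` (score); closed run; points: 50.0747,8.1576 101.5566,8.1576 101.5566,48.8679 50.0747,48.8679

[7] S494→`#ff00ff` (score); closed run; points: 37.2343,41.3961 98.2911,41.3961 98.2911,60.8045 37.2343,60.8045

[8] S494→`#ff00ff` (score); closed run; points: 53.7337,46.9276 52.3052,42.5312 48.5654,39.8141 43.9428,39.8141 40.2030,42.5312 38.7745,46.9276 40.2030,51.3240 43.9428,54.0411 48.5654,54.0411 52.3052,51.3240

<svg xmlns="http://www.w3.org/2000/svg" width="140.9111mm" height="137.8966mm" viewBox="0 0 140.9111 137.8966">
  <polygon points="7.9204,56.9458 38.9372,56.9458 38.9372,68.7901 7.9204,68.7901" fill="none" stroke="#0000ff"/>
  <polygon points="11.7245,74.5423 54.2230,74.5423 54.2230,111.2383 11.7245,111.2383" fill="none" stroke="#0000ff"/>
  <polygon points="11.7215,111.6656 27.0307,109.4764 21.2720,123.8292" fill="none" stroke="#ff00ff"/>
  <polyline points="133.6425,47.5302 25.2264,126.8207" fill="none" stroke="#0000ff"/>
  <polygon points="35.2885,37.7283 57.0602,37.7283 57.0602,59.7498 35.2885,59.7498" fill="none" stroke="#ff00ff"/>
  <polygon points="50.0747,8.1576 101.5566,8.1576 101.5566,48.8679 50.0747,48.8679" fill="none" stroke="#ff00ff"/>
  <polygon points="37.2343,41.3961 98.2911,41.3961 98.2911,60.8045 37.2343,60.8045" fill="none" stroke="#ff00ff"/>
  <polygon points="53.7337,46.9276 52.3052,42.5312 48.5654,39.8141 43.9428,39.8141 40.2030,42.5312 38.7745,46.9276 40.2030,51.3240 43.9428,54.0411 48.5654,54.0411 52.3052,51.3240" fill="none" stroke="#ff00ff"/>
</svg>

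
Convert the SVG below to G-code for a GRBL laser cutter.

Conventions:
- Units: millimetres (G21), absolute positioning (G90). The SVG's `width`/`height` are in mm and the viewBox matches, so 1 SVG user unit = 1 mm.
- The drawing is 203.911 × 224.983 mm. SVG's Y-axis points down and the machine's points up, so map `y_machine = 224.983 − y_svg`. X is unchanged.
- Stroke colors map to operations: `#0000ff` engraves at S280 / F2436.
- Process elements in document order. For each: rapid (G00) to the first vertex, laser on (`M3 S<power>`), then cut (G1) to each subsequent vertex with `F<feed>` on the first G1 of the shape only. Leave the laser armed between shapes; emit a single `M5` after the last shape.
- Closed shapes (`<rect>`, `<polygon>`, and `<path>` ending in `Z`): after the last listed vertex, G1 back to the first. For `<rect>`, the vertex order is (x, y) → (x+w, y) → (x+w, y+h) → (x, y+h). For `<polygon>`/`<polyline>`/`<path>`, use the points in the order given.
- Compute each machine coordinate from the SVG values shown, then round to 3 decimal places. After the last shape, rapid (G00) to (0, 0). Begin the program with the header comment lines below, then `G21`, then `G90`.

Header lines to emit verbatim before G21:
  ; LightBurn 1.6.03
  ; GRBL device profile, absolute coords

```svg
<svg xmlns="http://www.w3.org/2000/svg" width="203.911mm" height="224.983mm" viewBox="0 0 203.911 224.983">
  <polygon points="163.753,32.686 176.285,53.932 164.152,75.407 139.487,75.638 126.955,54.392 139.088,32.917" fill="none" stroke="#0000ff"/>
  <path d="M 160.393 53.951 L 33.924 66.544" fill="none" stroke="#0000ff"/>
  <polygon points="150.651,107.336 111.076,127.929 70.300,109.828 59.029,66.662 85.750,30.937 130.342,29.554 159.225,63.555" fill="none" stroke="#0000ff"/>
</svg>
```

Since the viewBox matches the mm dimensions, user units are millimetres directly. The only transform is the Y-flip y_m = 224.983 − y_svg.

Shape 1 is a regular polygon drawn with `<polygon>`. Its stroke #0000ff means engrave at S280, F2436. After flipping Y the toolpath is (163.753,192.297) → (176.285,171.051) → (164.152,149.576) → (139.487,149.345) → (126.955,170.591) → (139.088,192.066) → (163.753,192.297), returning to the start.

Shape 2 is a line segment drawn with `<path>`. Its stroke #0000ff means engrave at S280, F2436. After flipping Y the toolpath is (160.393,171.032) → (33.924,158.439).

Shape 3 is a regular polygon drawn with `<polygon>`. Its stroke #0000ff means engrave at S280, F2436. After flipping Y the toolpath is (150.651,117.647) → (111.076,97.054) → (70.300,115.155) → (59.029,158.321) → (85.750,194.046) → (130.342,195.429) → (159.225,161.428) → (150.651,117.647), returning to the start.

; LightBurn 1.6.03
; GRBL device profile, absolute coords
G21
G90
G00 X163.753 Y192.297
M3 S280
G1 X176.285 Y171.051 F2436
G1 X164.152 Y149.576
G1 X139.487 Y149.345
G1 X126.955 Y170.591
G1 X139.088 Y192.066
G1 X163.753 Y192.297
G00 X160.393 Y171.032
M3 S280
G1 X33.924 Y158.439 F2436
G00 X150.651 Y117.647
M3 S280
G1 X111.076 Y97.054 F2436
G1 X70.300 Y115.155
G1 X59.029 Y158.321
G1 X85.750 Y194.046
G1 X130.342 Y195.429
G1 X159.225 Y161.428
G1 X150.651 Y117.647
M5
G00 X0.000 Y0.000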